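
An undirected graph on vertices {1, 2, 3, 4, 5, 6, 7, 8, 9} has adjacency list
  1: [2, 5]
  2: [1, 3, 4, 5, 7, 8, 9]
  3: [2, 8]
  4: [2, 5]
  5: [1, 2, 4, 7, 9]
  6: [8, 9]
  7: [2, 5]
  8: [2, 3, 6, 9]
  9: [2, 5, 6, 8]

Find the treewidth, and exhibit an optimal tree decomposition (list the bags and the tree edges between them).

The largest bag has 3 vertices, giving width 2; this decomposition certifies tw(G) ≤ 2. Conversely, {2, 8, 9} is a clique of size 3, and the vertices of any clique must share a bag in every tree decomposition; so some bag has ≥ 3 vertices and tw(G) ≥ 2. Therefore the treewidth is 2.

Treewidth 2.
One such decomposition:
Bags: B1 = {2, 5, 7}  B2 = {2, 5, 9}  B3 = {2, 4, 5}  B4 = {2, 8, 9}  B5 = {2, 3, 8}  B6 = {1, 2, 5}  B7 = {6, 8, 9}
Tree: B1–B2, B1–B3, B2–B4, B4–B5, B3–B6, B4–B7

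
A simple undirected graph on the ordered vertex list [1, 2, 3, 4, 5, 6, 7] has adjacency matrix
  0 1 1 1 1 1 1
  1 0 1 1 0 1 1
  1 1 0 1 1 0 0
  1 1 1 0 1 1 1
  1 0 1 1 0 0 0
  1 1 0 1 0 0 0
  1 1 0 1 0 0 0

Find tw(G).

3

A width-3 tree decomposition is:
Bags: B1 = {1, 2, 4, 7}  B2 = {1, 2, 4, 6}  B3 = {1, 2, 3, 4}  B4 = {1, 3, 4, 5}
Tree: B1–B2, B1–B3, B3–B4
The largest bag has 4 vertices, giving width 3; this decomposition certifies tw(G) ≤ 3. On the other hand G contains the 4-clique {1, 2, 3, 4}. A clique must lie in a single bag of any decomposition, so no decomposition can have width below 3. Combining the bounds, tw(G) = 3.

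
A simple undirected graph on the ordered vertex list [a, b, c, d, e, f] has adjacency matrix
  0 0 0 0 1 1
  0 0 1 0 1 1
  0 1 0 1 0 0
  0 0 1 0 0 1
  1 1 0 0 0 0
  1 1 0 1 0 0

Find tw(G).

A width-2 tree decomposition is:
Bags: B1 = {c, d, f}  B2 = {b, c, f}  B3 = {a, b, f}  B4 = {a, b, e}
Tree: B1–B2, B2–B3, B3–B4
The largest bag has 3 vertices, giving width 2; this decomposition certifies tw(G) ≤ 2. Since d–c–b–f–d is a cycle in G, G is not acyclic. Forests are exactly the graphs of treewidth ≤ 1, so tw(G) ≥ 2. The upper and lower bounds meet at 2, so that is the treewidth.

2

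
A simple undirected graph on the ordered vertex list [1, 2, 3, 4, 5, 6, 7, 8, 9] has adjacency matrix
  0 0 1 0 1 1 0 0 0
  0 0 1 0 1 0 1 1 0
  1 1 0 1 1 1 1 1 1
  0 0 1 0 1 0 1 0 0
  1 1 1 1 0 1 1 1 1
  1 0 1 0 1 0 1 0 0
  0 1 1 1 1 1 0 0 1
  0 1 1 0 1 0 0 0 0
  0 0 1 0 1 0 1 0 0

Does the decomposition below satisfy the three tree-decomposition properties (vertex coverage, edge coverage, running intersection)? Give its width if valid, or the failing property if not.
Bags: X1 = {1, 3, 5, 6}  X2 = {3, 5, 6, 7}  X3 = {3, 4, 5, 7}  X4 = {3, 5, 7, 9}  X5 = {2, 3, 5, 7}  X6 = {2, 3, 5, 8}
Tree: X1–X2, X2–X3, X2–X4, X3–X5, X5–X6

Checking the three conditions: (i) the bags cover all of {1, 2, 3, 4, 5, 6, 7, 8, 9}; (ii) for each edge, some bag contains both endpoints; (iii) the bags containing any fixed vertex form a subtree. All hold, so the decomposition is valid with width 4 − 1 = 3.

Yes; width 3.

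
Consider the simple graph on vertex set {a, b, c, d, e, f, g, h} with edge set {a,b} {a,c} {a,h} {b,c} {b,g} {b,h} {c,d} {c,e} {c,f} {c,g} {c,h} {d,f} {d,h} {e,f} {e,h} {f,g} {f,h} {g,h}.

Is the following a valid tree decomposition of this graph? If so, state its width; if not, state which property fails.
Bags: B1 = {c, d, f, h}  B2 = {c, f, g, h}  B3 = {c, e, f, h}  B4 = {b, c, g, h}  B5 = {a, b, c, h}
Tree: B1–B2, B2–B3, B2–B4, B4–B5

Yes; width 3.

Every vertex of G appears in some bag (union = {a, b, c, d, e, f, g, h}); every edge is covered by a bag; and for each vertex v the set of bags containing v is connected in the bag tree. The decomposition is therefore valid. The largest bag has 4 vertices, so the width is 3.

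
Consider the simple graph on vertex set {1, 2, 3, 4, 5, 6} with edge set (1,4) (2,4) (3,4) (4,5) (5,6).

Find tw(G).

1

A width-1 tree decomposition is:
Bags: B1 = {4, 5}  B2 = {1, 4}  B3 = {3, 4}  B4 = {5, 6}  B5 = {2, 4}
Tree: B1–B2, B2–B3, B1–B4, B3–B5
Each bag holds 2 vertices, so the decomposition has width 1, which upper-bounds the treewidth. Since G has at least one edge (e.g. 4–5), it is not an edgeless graph, so tw(G) ≥ 1. Combining the bounds, tw(G) = 1.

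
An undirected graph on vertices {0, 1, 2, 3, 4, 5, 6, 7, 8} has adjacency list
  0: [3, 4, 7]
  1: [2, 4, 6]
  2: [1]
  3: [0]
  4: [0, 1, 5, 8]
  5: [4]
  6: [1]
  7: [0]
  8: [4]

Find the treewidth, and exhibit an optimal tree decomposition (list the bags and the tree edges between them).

Treewidth 1.
Bags: B1 = {0, 4}  B2 = {0, 7}  B3 = {1, 4}  B4 = {4, 5}  B5 = {1, 6}  B6 = {4, 8}  B7 = {0, 3}  B8 = {1, 2}
Tree: B1–B2, B1–B3, B1–B4, B3–B5, B4–B6, B2–B7, B5–B8

Each bag holds 2 vertices, so the decomposition has width 1, which upper-bounds the treewidth. Any graph with an edge has treewidth ≥ 1, and G has the edge 0–4. Hence tw(G) = 1 exactly.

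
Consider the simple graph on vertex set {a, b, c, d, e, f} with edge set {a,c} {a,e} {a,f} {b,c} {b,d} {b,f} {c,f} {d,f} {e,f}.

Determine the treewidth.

2

A width-2 tree decomposition is:
Bags: B1 = {b, c, f}  B2 = {a, c, f}  B3 = {b, d, f}  B4 = {a, e, f}
Tree: B1–B2, B1–B3, B2–B4
Every bag has size at most 3, so the width is 3 − 1 = 2 and tw(G) ≤ 2. For the lower bound, the 3 vertices {a, e, f} are pairwise adjacent, and any tree decomposition puts a clique entirely inside one bag — forcing width ≥ 2. Hence tw(G) = 2 exactly.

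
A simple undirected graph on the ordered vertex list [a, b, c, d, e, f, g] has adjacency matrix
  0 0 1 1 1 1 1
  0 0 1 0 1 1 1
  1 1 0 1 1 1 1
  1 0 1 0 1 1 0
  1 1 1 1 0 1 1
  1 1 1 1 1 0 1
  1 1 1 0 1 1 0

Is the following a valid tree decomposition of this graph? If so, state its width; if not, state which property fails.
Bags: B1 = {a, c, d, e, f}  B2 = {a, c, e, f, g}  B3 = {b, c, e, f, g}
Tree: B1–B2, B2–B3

Checking the three conditions: (i) the bags cover all of {a, b, c, d, e, f, g}; (ii) for each edge, some bag contains both endpoints; (iii) the bags containing any fixed vertex form a subtree. All hold, so the decomposition is valid with width 5 − 1 = 4.

Yes; width 4.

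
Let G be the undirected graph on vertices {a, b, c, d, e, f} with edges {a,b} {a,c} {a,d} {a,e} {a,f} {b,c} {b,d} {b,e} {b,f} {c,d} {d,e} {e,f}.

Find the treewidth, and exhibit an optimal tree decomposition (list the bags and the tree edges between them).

Treewidth 3.
One optimal decomposition is:
Bags: B1 = {a, b, d, e}  B2 = {a, b, e, f}  B3 = {a, b, c, d}
Tree: B1–B2, B1–B3

Each bag holds 4 vertices, so the decomposition has width 3, which upper-bounds the treewidth. Conversely, {a, b, d, e} is a clique of size 4, and the vertices of any clique must share a bag in every tree decomposition; so some bag has ≥ 4 vertices and tw(G) ≥ 3. The upper and lower bounds meet at 3, so that is the treewidth.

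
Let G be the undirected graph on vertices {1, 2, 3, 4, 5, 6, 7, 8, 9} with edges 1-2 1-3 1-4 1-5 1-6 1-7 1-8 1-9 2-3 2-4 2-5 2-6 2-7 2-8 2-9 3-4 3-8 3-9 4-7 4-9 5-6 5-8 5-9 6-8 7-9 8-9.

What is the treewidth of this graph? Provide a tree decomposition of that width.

Treewidth 4.
Bags: B1 = {1, 2, 3, 4, 9}  B2 = {1, 2, 4, 7, 9}  B3 = {1, 2, 3, 8, 9}  B4 = {1, 2, 5, 8, 9}  B5 = {1, 2, 5, 6, 8}
Tree: B1–B2, B1–B3, B3–B4, B4–B5

Every bag has size at most 5, so the width is 5 − 1 = 4 and tw(G) ≤ 4. On the other hand G contains the 5-clique {1, 2, 3, 8, 9}. A clique must lie in a single bag of any decomposition, so no decomposition can have width below 4. The upper and lower bounds meet at 4, so that is the treewidth.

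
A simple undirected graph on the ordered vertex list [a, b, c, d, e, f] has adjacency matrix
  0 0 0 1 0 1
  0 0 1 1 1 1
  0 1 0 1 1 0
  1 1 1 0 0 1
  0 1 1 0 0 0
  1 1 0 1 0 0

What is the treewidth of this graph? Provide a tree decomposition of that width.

Treewidth 2.
Bags: B1 = {a, d, f}  B2 = {b, d, f}  B3 = {b, c, d}  B4 = {b, c, e}
Tree: B1–B2, B2–B3, B3–B4

Every bag has size at most 3, so the width is 3 − 1 = 2 and tw(G) ≤ 2. On the other hand G contains the 3-clique {b, c, d}. A clique must lie in a single bag of any decomposition, so no decomposition can have width below 2. The upper and lower bounds meet at 2, so that is the treewidth.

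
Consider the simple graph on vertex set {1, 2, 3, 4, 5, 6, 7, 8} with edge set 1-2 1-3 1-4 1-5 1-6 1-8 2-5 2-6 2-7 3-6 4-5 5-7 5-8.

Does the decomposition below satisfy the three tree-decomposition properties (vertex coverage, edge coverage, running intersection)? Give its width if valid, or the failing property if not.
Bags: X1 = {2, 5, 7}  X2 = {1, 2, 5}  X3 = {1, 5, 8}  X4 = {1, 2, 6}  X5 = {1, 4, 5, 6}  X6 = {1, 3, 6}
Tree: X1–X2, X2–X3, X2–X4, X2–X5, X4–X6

No — bags containing vertex 6 are not connected in the tree.

A tree decomposition must satisfy three properties: every vertex lies in some bag; for every edge, both endpoints lie together in some bag; and for every vertex, the bags containing it form a connected subtree. Here bags containing vertex 6 are not connected in the tree, so the decomposition is invalid.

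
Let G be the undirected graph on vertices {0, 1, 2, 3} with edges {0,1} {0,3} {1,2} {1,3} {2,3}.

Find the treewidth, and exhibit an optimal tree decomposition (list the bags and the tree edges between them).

Treewidth 2.
One optimal decomposition is:
Bags: B1 = {0, 1, 3}  B2 = {1, 2, 3}
Tree: B1–B2

Every bag has size at most 3, so the width is 3 − 1 = 2 and tw(G) ≤ 2. On the other hand G contains the 3-clique {0, 1, 3}. A clique must lie in a single bag of any decomposition, so no decomposition can have width below 2. Therefore the treewidth is 2.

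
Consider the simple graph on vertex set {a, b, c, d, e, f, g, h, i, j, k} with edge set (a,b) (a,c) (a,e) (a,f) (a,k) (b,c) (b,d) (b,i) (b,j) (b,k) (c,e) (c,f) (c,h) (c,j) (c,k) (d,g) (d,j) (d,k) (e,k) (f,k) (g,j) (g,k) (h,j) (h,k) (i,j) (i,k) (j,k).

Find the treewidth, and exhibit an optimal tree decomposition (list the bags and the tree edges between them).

Every bag has size at most 4, so the width is 4 − 1 = 3 and tw(G) ≤ 3. On the other hand G contains the 4-clique {d, g, j, k}. A clique must lie in a single bag of any decomposition, so no decomposition can have width below 3. The upper and lower bounds meet at 3, so that is the treewidth.

Treewidth 3.
One such decomposition:
Bags: B1 = {d, g, j, k}  B2 = {b, d, j, k}  B3 = {b, c, j, k}  B4 = {b, i, j, k}  B5 = {a, b, c, k}  B6 = {a, c, f, k}  B7 = {a, c, e, k}  B8 = {c, h, j, k}
Tree: B1–B2, B2–B3, B3–B4, B3–B5, B5–B6, B6–B7, B3–B8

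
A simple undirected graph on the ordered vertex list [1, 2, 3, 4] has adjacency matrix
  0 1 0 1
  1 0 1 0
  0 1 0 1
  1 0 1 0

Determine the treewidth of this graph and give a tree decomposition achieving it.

Each bag holds 3 vertices, so the decomposition has width 2, which upper-bounds the treewidth. The edges 1–2–3–4–1 form a cycle, so G is not a tree and its treewidth is at least 2. Therefore the treewidth is 2.

Treewidth 2.
Bags: B1 = {1, 2, 3}  B2 = {1, 3, 4}
Tree: B1–B2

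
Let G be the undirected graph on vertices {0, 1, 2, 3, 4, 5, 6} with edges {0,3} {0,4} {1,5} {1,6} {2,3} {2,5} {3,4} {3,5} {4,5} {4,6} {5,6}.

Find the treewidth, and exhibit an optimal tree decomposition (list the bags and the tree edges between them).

Every bag has size at most 3, so the width is 3 − 1 = 2 and tw(G) ≤ 2. Conversely, {0, 3, 4} is a clique of size 3, and the vertices of any clique must share a bag in every tree decomposition; so some bag has ≥ 3 vertices and tw(G) ≥ 2. Therefore the treewidth is 2.

Treewidth 2.
One optimal decomposition is:
Bags: B1 = {4, 5, 6}  B2 = {1, 5, 6}  B3 = {3, 4, 5}  B4 = {2, 3, 5}  B5 = {0, 3, 4}
Tree: B1–B2, B1–B3, B3–B4, B3–B5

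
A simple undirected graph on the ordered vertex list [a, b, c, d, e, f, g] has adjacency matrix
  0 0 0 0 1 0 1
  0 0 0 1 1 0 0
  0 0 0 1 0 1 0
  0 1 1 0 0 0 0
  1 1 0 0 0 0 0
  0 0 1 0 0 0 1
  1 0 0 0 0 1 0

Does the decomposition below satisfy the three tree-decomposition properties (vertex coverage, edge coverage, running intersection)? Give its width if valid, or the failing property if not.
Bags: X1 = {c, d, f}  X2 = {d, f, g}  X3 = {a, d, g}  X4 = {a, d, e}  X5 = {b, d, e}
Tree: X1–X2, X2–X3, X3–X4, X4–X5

Checking the three conditions: (i) the bags cover all of {a, b, c, d, e, f, g}; (ii) for each edge, some bag contains both endpoints; (iii) the bags containing any fixed vertex form a subtree. All hold, so the decomposition is valid with width 3 − 1 = 2.

Yes; width 2.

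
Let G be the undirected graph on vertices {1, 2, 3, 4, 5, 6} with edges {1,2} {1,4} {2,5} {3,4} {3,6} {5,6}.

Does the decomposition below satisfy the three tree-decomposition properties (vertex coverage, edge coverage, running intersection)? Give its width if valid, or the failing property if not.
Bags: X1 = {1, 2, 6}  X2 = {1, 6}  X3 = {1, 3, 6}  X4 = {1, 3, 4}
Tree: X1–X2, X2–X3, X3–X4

A tree decomposition must satisfy three properties: every vertex lies in some bag; for every edge, both endpoints lie together in some bag; and for every vertex, the bags containing it form a connected subtree. Here vertex 5 appears in no bag, so the decomposition is invalid.

No — vertex 5 appears in no bag.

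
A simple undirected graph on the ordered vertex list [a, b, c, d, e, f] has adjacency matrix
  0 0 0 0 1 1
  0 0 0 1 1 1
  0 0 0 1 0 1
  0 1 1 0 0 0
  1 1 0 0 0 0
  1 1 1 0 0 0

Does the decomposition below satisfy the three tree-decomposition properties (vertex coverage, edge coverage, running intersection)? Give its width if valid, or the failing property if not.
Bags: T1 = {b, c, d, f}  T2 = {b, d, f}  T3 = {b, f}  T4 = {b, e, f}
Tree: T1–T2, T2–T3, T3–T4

No — vertex a appears in no bag.

A tree decomposition must satisfy three properties: every vertex lies in some bag; for every edge, both endpoints lie together in some bag; and for every vertex, the bags containing it form a connected subtree. Here vertex a appears in no bag, so the decomposition is invalid.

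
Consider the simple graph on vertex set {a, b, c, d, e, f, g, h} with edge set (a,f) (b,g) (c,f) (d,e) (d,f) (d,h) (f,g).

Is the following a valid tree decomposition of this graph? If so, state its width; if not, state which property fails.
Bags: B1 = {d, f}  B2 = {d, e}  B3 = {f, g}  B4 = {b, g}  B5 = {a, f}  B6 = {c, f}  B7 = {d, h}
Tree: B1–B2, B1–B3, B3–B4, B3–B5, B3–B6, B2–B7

Checking the three conditions: (i) the bags cover all of {a, b, c, d, e, f, g, h}; (ii) for each edge, some bag contains both endpoints; (iii) the bags containing any fixed vertex form a subtree. All hold, so the decomposition is valid with width 2 − 1 = 1.

Yes; width 1.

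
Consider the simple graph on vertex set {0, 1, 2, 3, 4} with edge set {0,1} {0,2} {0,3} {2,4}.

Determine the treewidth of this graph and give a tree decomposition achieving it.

Treewidth 1.
One such decomposition:
Bags: B1 = {0, 1}  B2 = {0, 2}  B3 = {2, 4}  B4 = {0, 3}
Tree: B1–B2, B2–B3, B1–B4

Every bag has size at most 2, so the width is 2 − 1 = 1 and tw(G) ≤ 1. Since G has at least one edge (e.g. 0–1), it is not an edgeless graph, so tw(G) ≥ 1. Hence tw(G) = 1 exactly.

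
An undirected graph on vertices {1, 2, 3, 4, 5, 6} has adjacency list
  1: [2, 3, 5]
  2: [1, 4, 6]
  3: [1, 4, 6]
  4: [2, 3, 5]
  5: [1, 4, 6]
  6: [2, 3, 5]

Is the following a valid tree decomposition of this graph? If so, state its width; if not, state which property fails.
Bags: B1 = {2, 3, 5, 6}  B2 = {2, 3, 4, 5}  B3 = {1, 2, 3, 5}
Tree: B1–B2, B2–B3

Yes; width 3.

Vertex coverage: the bags together contain {1, 2, 3, 4, 5, 6}, the full vertex set. Edge coverage: each edge of G has both endpoints in at least one bag. Running intersection: for every vertex, the bags containing it form a connected subtree. All three properties hold, so this is a valid tree decomposition of width max|bag| − 1 = 3, and hence tw(G) ≤ 3.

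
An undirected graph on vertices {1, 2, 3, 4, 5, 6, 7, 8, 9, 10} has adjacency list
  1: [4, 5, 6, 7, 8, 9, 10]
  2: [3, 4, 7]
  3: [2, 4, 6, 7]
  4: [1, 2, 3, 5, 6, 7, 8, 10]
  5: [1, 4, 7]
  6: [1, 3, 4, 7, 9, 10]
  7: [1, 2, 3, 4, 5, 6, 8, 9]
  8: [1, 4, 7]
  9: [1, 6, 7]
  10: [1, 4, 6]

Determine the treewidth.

3

A width-3 tree decomposition is:
Bags: B1 = {1, 4, 6, 7}  B2 = {1, 4, 7, 8}  B3 = {1, 4, 5, 7}  B4 = {3, 4, 6, 7}  B5 = {2, 3, 4, 7}  B6 = {1, 6, 7, 9}  B7 = {1, 4, 6, 10}
Tree: B1–B2, B1–B3, B1–B4, B4–B5, B1–B6, B1–B7
Each bag holds 4 vertices, so the decomposition has width 3, which upper-bounds the treewidth. For the lower bound, the 4 vertices {1, 6, 7, 9} are pairwise adjacent, and any tree decomposition puts a clique entirely inside one bag — forcing width ≥ 3. The upper and lower bounds meet at 3, so that is the treewidth.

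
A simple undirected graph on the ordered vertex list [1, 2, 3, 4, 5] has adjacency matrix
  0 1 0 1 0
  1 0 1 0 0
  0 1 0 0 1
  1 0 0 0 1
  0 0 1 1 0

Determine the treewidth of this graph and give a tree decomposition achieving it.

Treewidth 2.
Bags: B1 = {2, 3, 5}  B2 = {1, 2, 5}  B3 = {1, 4, 5}
Tree: B1–B2, B2–B3

Each bag holds 3 vertices, so the decomposition has width 2, which upper-bounds the treewidth. The edges 5–3–2–1–4–5 form a cycle, so G is not a tree and its treewidth is at least 2. Therefore the treewidth is 2.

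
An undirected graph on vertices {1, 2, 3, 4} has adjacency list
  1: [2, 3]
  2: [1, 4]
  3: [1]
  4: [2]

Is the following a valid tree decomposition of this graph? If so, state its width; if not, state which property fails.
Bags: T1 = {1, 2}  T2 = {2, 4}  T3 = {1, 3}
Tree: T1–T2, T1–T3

Every vertex of G appears in some bag (union = {1, 2, 3, 4}); every edge is covered by a bag; and for each vertex v the set of bags containing v is connected in the bag tree. The decomposition is therefore valid. The largest bag has 2 vertices, so the width is 1.

Yes; width 1.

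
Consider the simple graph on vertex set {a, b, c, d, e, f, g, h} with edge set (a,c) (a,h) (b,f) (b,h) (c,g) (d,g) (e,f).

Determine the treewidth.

1

A width-1 tree decomposition is:
Bags: B1 = {e, f}  B2 = {b, f}  B3 = {b, h}  B4 = {a, h}  B5 = {a, c}  B6 = {c, g}  B7 = {d, g}
Tree: B1–B2, B2–B3, B3–B4, B4–B5, B5–B6, B6–B7
Each bag holds 2 vertices, so the decomposition has width 1, which upper-bounds the treewidth. Any graph with an edge has treewidth ≥ 1, and G has the edge e–f. The upper and lower bounds meet at 1, so that is the treewidth.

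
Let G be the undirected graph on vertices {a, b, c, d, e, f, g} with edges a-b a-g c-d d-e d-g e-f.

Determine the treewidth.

A width-1 tree decomposition is:
Bags: B1 = {d, e}  B2 = {d, g}  B3 = {a, g}  B4 = {a, b}  B5 = {c, d}  B6 = {e, f}
Tree: B1–B2, B2–B3, B3–B4, B1–B5, B1–B6
Every bag has size at most 2, so the width is 2 − 1 = 1 and tw(G) ≤ 1. G has an edge, so its treewidth is at least 1. Combining the bounds, tw(G) = 1.

1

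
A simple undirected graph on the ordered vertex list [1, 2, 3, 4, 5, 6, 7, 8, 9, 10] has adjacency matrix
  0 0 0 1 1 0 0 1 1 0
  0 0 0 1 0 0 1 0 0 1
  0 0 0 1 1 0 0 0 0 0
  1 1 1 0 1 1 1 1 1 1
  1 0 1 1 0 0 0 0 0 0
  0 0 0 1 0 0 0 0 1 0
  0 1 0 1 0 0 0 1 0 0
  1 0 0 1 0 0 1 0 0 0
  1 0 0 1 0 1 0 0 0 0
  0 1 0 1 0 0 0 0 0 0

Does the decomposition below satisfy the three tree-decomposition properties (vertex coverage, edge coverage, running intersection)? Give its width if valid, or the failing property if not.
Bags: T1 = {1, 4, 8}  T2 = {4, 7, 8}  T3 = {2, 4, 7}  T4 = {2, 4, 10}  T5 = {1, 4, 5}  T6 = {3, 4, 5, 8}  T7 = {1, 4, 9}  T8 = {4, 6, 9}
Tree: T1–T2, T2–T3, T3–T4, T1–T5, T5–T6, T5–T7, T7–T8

No — bags containing vertex 8 are not connected in the tree.

A tree decomposition must satisfy three properties: every vertex lies in some bag; for every edge, both endpoints lie together in some bag; and for every vertex, the bags containing it form a connected subtree. Here bags containing vertex 8 are not connected in the tree, so the decomposition is invalid.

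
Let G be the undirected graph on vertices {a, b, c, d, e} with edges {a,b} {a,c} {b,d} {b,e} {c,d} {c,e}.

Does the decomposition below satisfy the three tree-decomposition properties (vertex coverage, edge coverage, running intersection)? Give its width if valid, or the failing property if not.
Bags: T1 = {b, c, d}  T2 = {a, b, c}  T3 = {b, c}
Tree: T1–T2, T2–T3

A tree decomposition must satisfy three properties: every vertex lies in some bag; for every edge, both endpoints lie together in some bag; and for every vertex, the bags containing it form a connected subtree. Here vertex e appears in no bag, so the decomposition is invalid.

No — vertex e appears in no bag.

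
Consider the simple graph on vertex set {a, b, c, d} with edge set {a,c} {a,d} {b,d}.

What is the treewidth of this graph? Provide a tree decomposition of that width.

The largest bag has 2 vertices, giving width 1; this decomposition certifies tw(G) ≤ 1. Since G has at least one edge (e.g. b–d), it is not an edgeless graph, so tw(G) ≥ 1. Hence tw(G) = 1 exactly.

Treewidth 1.
One such decomposition:
Bags: B1 = {b, d}  B2 = {a, d}  B3 = {a, c}
Tree: B1–B2, B2–B3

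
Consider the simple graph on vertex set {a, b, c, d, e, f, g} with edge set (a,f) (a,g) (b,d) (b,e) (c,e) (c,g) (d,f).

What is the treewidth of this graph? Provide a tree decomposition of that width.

Treewidth 2.
One optimal decomposition is:
Bags: B1 = {b, c, e}  B2 = {b, c, g}  B3 = {a, b, g}  B4 = {a, b, f}  B5 = {b, d, f}
Tree: B1–B2, B2–B3, B3–B4, B4–B5

Each bag holds 3 vertices, so the decomposition has width 2, which upper-bounds the treewidth. Since b–e–c–g–a–f–d–b is a cycle in G, G is not acyclic. Forests are exactly the graphs of treewidth ≤ 1, so tw(G) ≥ 2. Combining the bounds, tw(G) = 2.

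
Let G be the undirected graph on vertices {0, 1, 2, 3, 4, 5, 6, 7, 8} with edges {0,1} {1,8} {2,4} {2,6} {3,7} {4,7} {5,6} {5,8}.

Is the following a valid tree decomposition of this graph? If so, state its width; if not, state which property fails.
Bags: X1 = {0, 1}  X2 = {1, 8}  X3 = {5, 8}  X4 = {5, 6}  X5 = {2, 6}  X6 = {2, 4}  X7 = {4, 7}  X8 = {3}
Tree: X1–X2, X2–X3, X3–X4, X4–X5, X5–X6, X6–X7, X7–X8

A tree decomposition must satisfy three properties: every vertex lies in some bag; for every edge, both endpoints lie together in some bag; and for every vertex, the bags containing it form a connected subtree. Here edge (7,3) lies in no bag, so the decomposition is invalid.

No — edge (7,3) lies in no bag.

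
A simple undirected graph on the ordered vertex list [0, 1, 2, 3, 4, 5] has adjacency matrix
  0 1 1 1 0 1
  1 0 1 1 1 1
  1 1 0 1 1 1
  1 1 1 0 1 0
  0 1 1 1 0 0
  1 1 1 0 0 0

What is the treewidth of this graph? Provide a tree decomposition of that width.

Treewidth 3.
Bags: B1 = {0, 1, 2, 3}  B2 = {0, 1, 2, 5}  B3 = {1, 2, 3, 4}
Tree: B1–B2, B1–B3

Each bag holds 4 vertices, so the decomposition has width 3, which upper-bounds the treewidth. For the lower bound, the 4 vertices {0, 1, 2, 3} are pairwise adjacent, and any tree decomposition puts a clique entirely inside one bag — forcing width ≥ 3. The upper and lower bounds meet at 3, so that is the treewidth.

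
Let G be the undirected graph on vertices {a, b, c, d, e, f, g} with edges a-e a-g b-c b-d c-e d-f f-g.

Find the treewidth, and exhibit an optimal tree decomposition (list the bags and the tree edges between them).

Treewidth 2.
One optimal decomposition is:
Bags: B1 = {a, c, e}  B2 = {a, b, c}  B3 = {a, b, d}  B4 = {a, d, f}  B5 = {a, f, g}
Tree: B1–B2, B2–B3, B3–B4, B4–B5

The largest bag has 3 vertices, giving width 2; this decomposition certifies tw(G) ≤ 2. For the lower bound, G contains the cycle a–e–c–b–d–f–g–a, so G is not a forest; only forests have treewidth ≤ 1, hence tw(G) ≥ 2. Hence tw(G) = 2 exactly.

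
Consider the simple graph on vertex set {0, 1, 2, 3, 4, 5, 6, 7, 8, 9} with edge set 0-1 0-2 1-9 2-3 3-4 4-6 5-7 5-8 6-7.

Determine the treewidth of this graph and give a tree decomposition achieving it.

Each bag holds 2 vertices, so the decomposition has width 1, which upper-bounds the treewidth. G has an edge, so its treewidth is at least 1. Hence tw(G) = 1 exactly.

Treewidth 1.
One such decomposition:
Bags: B1 = {5, 8}  B2 = {5, 7}  B3 = {6, 7}  B4 = {4, 6}  B5 = {3, 4}  B6 = {2, 3}  B7 = {0, 2}  B8 = {0, 1}  B9 = {1, 9}
Tree: B1–B2, B2–B3, B3–B4, B4–B5, B5–B6, B6–B7, B7–B8, B8–B9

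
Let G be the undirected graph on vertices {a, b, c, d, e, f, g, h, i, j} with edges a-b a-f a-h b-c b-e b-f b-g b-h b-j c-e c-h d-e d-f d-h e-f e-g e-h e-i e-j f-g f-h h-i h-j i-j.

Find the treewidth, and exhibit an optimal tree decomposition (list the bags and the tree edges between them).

Each bag holds 4 vertices, so the decomposition has width 3, which upper-bounds the treewidth. For the lower bound, the 4 vertices {b, e, f, g} are pairwise adjacent, and any tree decomposition puts a clique entirely inside one bag — forcing width ≥ 3. Hence tw(G) = 3 exactly.

Treewidth 3.
Bags: B1 = {b, e, f, h}  B2 = {a, b, f, h}  B3 = {b, e, h, j}  B4 = {d, e, f, h}  B5 = {b, c, e, h}  B6 = {e, h, i, j}  B7 = {b, e, f, g}
Tree: B1–B2, B1–B3, B1–B4, B1–B5, B3–B6, B1–B7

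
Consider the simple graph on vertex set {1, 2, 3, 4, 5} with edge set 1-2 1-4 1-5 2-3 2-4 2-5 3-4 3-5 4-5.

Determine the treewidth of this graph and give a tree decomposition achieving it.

Each bag holds 4 vertices, so the decomposition has width 3, which upper-bounds the treewidth. On the other hand G contains the 4-clique {1, 2, 4, 5}. A clique must lie in a single bag of any decomposition, so no decomposition can have width below 3. Therefore the treewidth is 3.

Treewidth 3.
One optimal decomposition is:
Bags: B1 = {1, 2, 4, 5}  B2 = {2, 3, 4, 5}
Tree: B1–B2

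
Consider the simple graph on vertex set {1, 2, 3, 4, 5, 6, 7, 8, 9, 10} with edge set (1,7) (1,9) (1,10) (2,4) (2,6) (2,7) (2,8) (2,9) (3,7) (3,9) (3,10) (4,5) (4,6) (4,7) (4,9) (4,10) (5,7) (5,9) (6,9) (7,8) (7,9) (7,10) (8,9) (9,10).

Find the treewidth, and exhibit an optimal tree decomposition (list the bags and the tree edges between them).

Each bag holds 4 vertices, so the decomposition has width 3, which upper-bounds the treewidth. For the lower bound, the 4 vertices {2, 4, 6, 9} are pairwise adjacent, and any tree decomposition puts a clique entirely inside one bag — forcing width ≥ 3. Therefore the treewidth is 3.

Treewidth 3.
Bags: B1 = {4, 7, 9, 10}  B2 = {3, 7, 9, 10}  B3 = {2, 4, 7, 9}  B4 = {2, 4, 6, 9}  B5 = {4, 5, 7, 9}  B6 = {2, 7, 8, 9}  B7 = {1, 7, 9, 10}
Tree: B1–B2, B1–B3, B3–B4, B3–B5, B3–B6, B2–B7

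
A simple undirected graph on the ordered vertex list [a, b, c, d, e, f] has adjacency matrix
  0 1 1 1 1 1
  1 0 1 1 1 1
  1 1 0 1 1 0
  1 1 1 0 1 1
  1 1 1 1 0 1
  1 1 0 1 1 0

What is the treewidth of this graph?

4

A width-4 tree decomposition is:
Bags: B1 = {a, b, c, d, e}  B2 = {a, b, d, e, f}
Tree: B1–B2
Every bag has size at most 5, so the width is 5 − 1 = 4 and tw(G) ≤ 4. Conversely, {a, b, c, d, e} is a clique of size 5, and the vertices of any clique must share a bag in every tree decomposition; so some bag has ≥ 5 vertices and tw(G) ≥ 4. Hence tw(G) = 4 exactly.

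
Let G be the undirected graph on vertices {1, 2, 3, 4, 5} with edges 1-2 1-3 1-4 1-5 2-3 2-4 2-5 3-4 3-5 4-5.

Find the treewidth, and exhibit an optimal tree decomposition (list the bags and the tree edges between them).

A single bag containing all 5 vertices is trivially a valid decomposition of width 4. Conversely, {1, 2, 3, 4, 5} is a clique of size 5, and the vertices of any clique must share a bag in every tree decomposition; so some bag has ≥ 5 vertices and tw(G) ≥ 4. Hence tw(G) = 4 exactly.

Treewidth 4.
One such decomposition:
Bags: B1 = {1, 2, 3, 4, 5}
Tree: (single bag)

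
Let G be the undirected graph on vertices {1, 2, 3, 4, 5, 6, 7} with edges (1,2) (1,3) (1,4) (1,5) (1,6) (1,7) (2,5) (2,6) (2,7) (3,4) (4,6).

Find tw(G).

2

A width-2 tree decomposition is:
Bags: B1 = {1, 2, 6}  B2 = {1, 2, 7}  B3 = {1, 2, 5}  B4 = {1, 4, 6}  B5 = {1, 3, 4}
Tree: B1–B2, B1–B3, B1–B4, B4–B5
Each bag holds 3 vertices, so the decomposition has width 2, which upper-bounds the treewidth. For the lower bound, the 3 vertices {1, 2, 5} are pairwise adjacent, and any tree decomposition puts a clique entirely inside one bag — forcing width ≥ 2. Combining the bounds, tw(G) = 2.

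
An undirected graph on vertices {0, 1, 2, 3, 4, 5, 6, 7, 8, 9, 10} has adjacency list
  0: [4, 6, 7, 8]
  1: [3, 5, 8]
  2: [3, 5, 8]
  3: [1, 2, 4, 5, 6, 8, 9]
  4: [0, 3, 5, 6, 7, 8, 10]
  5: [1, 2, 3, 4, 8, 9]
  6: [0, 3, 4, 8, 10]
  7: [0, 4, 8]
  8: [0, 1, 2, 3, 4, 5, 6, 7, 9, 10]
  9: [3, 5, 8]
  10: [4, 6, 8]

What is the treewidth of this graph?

3

A width-3 tree decomposition is:
Bags: B1 = {1, 3, 5, 8}  B2 = {3, 5, 8, 9}  B3 = {3, 4, 5, 8}  B4 = {3, 4, 6, 8}  B5 = {2, 3, 5, 8}  B6 = {4, 6, 8, 10}  B7 = {0, 4, 6, 8}  B8 = {0, 4, 7, 8}
Tree: B1–B2, B2–B3, B3–B4, B1–B5, B4–B6, B4–B7, B7–B8
The largest bag has 4 vertices, giving width 3; this decomposition certifies tw(G) ≤ 3. For the lower bound, the 4 vertices {0, 4, 6, 8} are pairwise adjacent, and any tree decomposition puts a clique entirely inside one bag — forcing width ≥ 3. Therefore the treewidth is 3.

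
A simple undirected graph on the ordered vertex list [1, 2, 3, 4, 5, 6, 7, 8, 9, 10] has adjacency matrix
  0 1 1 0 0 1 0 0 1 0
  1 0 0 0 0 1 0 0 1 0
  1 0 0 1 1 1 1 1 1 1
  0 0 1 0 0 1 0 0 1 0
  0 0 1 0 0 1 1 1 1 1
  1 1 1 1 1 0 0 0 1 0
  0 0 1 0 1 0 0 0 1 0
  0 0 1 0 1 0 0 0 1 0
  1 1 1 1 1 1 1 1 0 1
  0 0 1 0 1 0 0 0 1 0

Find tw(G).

3

A width-3 tree decomposition is:
Bags: B1 = {1, 3, 6, 9}  B2 = {3, 5, 6, 9}  B3 = {1, 2, 6, 9}  B4 = {3, 5, 9, 10}  B5 = {3, 5, 7, 9}  B6 = {3, 5, 8, 9}  B7 = {3, 4, 6, 9}
Tree: B1–B2, B1–B3, B2–B4, B2–B5, B4–B6, B1–B7
The largest bag has 4 vertices, giving width 3; this decomposition certifies tw(G) ≤ 3. Conversely, {1, 2, 6, 9} is a clique of size 4, and the vertices of any clique must share a bag in every tree decomposition; so some bag has ≥ 4 vertices and tw(G) ≥ 3. The upper and lower bounds meet at 3, so that is the treewidth.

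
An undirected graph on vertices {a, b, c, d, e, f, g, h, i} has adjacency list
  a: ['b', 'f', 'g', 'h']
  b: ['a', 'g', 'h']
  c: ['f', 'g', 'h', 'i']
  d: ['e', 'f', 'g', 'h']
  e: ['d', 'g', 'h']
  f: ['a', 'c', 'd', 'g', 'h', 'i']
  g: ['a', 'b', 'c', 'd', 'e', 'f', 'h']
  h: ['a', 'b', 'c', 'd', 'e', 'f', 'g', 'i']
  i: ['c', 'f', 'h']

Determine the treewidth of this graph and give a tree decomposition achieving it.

Treewidth 3.
Bags: B1 = {c, f, g, h}  B2 = {a, f, g, h}  B3 = {c, f, h, i}  B4 = {d, f, g, h}  B5 = {a, b, g, h}  B6 = {d, e, g, h}
Tree: B1–B2, B1–B3, B1–B4, B2–B5, B4–B6

The largest bag has 4 vertices, giving width 3; this decomposition certifies tw(G) ≤ 3. For the lower bound, the 4 vertices {d, e, g, h} are pairwise adjacent, and any tree decomposition puts a clique entirely inside one bag — forcing width ≥ 3. Therefore the treewidth is 3.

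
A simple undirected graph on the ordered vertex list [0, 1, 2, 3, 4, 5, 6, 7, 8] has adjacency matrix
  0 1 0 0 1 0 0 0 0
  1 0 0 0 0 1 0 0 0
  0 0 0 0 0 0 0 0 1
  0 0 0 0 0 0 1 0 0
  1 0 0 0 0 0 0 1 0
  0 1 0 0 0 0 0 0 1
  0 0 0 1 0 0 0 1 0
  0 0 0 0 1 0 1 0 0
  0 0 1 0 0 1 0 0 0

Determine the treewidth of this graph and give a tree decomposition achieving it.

Treewidth 1.
One such decomposition:
Bags: B1 = {2, 8}  B2 = {5, 8}  B3 = {1, 5}  B4 = {0, 1}  B5 = {0, 4}  B6 = {4, 7}  B7 = {6, 7}  B8 = {3, 6}
Tree: B1–B2, B2–B3, B3–B4, B4–B5, B5–B6, B6–B7, B7–B8

Every bag has size at most 2, so the width is 2 − 1 = 1 and tw(G) ≤ 1. Any graph with an edge has treewidth ≥ 1, and G has the edge 2–8. Combining the bounds, tw(G) = 1.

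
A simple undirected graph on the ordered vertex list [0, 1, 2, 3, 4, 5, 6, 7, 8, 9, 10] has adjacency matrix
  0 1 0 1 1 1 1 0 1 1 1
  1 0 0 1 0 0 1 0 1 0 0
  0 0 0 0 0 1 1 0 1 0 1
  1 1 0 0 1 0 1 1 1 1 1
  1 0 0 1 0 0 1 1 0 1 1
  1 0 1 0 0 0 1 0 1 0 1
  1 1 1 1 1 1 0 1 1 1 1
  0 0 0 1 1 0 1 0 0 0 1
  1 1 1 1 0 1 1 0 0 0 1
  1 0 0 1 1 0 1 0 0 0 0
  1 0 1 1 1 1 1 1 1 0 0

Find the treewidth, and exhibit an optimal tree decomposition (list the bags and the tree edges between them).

Treewidth 4.
One optimal decomposition is:
Bags: B1 = {0, 3, 6, 8, 10}  B2 = {0, 1, 3, 6, 8}  B3 = {0, 5, 6, 8, 10}  B4 = {2, 5, 6, 8, 10}  B5 = {0, 3, 4, 6, 10}  B6 = {3, 4, 6, 7, 10}  B7 = {0, 3, 4, 6, 9}
Tree: B1–B2, B1–B3, B3–B4, B1–B5, B5–B6, B5–B7

Every bag has size at most 5, so the width is 5 − 1 = 4 and tw(G) ≤ 4. On the other hand G contains the 5-clique {0, 1, 3, 6, 8}. A clique must lie in a single bag of any decomposition, so no decomposition can have width below 4. Hence tw(G) = 4 exactly.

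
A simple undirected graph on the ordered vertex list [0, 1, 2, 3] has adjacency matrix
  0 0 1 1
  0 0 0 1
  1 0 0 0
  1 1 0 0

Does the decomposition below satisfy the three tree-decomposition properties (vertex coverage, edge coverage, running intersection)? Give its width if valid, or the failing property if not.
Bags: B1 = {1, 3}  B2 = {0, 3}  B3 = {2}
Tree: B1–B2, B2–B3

No — edge (0,2) lies in no bag.

A tree decomposition must satisfy three properties: every vertex lies in some bag; for every edge, both endpoints lie together in some bag; and for every vertex, the bags containing it form a connected subtree. Here edge (0,2) lies in no bag, so the decomposition is invalid.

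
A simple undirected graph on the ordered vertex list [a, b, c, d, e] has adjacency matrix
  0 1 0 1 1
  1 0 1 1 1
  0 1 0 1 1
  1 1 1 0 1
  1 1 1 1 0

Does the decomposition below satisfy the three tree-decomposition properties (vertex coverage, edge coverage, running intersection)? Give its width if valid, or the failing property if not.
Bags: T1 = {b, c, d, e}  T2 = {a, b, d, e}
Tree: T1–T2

Yes; width 3.

Checking the three conditions: (i) the bags cover all of {a, b, c, d, e}; (ii) for each edge, some bag contains both endpoints; (iii) the bags containing any fixed vertex form a subtree. All hold, so the decomposition is valid with width 4 − 1 = 3.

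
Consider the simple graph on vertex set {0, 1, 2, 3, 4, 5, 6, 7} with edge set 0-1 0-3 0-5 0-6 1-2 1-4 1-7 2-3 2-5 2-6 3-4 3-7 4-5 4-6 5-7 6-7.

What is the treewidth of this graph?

4

A width-4 tree decomposition is:
Bags: B1 = {1, 2, 3, 5, 6}  B2 = {0, 1, 3, 5, 6}  B3 = {1, 3, 5, 6, 7}  B4 = {1, 3, 4, 5, 6}
Tree: B1–B2, B2–B3, B3–B4
Each bag holds 5 vertices, so the decomposition has width 4, which upper-bounds the treewidth. For the lower bound: the 5 vertex sets {2,6}, {0,1}, {5,7}, {3}, {4} are disjoint, each induces a connected subgraph, and every pair is joined by at least one edge of G. Contracting each set to a single vertex therefore yields K_{5} as a minor, and since treewidth is minor-monotone, tw(G) ≥ tw(K_{5}) = 4. The upper and lower bounds meet at 4, so that is the treewidth.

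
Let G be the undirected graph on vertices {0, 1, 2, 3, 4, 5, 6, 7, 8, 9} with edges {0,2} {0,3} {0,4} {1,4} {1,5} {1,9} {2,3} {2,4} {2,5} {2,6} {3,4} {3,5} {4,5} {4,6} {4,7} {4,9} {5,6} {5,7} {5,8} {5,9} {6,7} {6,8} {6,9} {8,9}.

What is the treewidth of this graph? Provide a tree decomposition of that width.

The largest bag has 4 vertices, giving width 3; this decomposition certifies tw(G) ≤ 3. On the other hand G contains the 4-clique {5, 6, 8, 9}. A clique must lie in a single bag of any decomposition, so no decomposition can have width below 3. Combining the bounds, tw(G) = 3.

Treewidth 3.
Bags: B1 = {4, 5, 6, 9}  B2 = {2, 4, 5, 6}  B3 = {4, 5, 6, 7}  B4 = {2, 3, 4, 5}  B5 = {1, 4, 5, 9}  B6 = {0, 2, 3, 4}  B7 = {5, 6, 8, 9}
Tree: B1–B2, B1–B3, B2–B4, B1–B5, B4–B6, B1–B7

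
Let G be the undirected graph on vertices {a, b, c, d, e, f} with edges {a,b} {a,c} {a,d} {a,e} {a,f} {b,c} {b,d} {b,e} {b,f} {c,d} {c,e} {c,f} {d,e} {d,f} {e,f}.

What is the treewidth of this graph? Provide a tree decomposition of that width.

A single bag containing all 6 vertices is trivially a valid decomposition of width 5. Conversely, {a, b, c, d, e, f} is a clique of size 6, and the vertices of any clique must share a bag in every tree decomposition; so some bag has ≥ 6 vertices and tw(G) ≥ 5. Therefore the treewidth is 5.

Treewidth 5.
Bags: B1 = {a, b, c, d, e, f}
Tree: (single bag)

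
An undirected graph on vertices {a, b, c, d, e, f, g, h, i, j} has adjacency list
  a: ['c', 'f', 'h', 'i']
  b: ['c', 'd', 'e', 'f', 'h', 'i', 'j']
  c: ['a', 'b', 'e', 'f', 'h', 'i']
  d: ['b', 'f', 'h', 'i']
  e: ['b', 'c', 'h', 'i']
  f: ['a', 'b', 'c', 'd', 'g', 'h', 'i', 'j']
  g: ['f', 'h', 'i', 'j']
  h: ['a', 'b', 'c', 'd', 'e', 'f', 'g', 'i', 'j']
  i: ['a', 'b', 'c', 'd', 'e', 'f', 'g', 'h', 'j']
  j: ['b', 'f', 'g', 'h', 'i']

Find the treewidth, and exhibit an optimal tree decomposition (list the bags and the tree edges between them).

Every bag has size at most 5, so the width is 5 − 1 = 4 and tw(G) ≤ 4. On the other hand G contains the 5-clique {b, c, e, h, i}. A clique must lie in a single bag of any decomposition, so no decomposition can have width below 4. Combining the bounds, tw(G) = 4.

Treewidth 4.
Bags: B1 = {b, f, h, i, j}  B2 = {b, d, f, h, i}  B3 = {b, c, f, h, i}  B4 = {f, g, h, i, j}  B5 = {b, c, e, h, i}  B6 = {a, c, f, h, i}
Tree: B1–B2, B2–B3, B1–B4, B3–B5, B3–B6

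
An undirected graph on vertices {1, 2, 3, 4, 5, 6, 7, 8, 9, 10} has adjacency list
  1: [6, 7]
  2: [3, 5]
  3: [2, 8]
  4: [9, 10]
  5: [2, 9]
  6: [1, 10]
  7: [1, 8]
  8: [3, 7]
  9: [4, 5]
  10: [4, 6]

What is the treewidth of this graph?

A width-2 tree decomposition is:
Bags: B1 = {4, 5, 9}  B2 = {4, 5, 10}  B3 = {5, 6, 10}  B4 = {1, 5, 6}  B5 = {1, 5, 7}  B6 = {5, 7, 8}  B7 = {3, 5, 8}  B8 = {2, 3, 5}
Tree: B1–B2, B2–B3, B3–B4, B4–B5, B5–B6, B6–B7, B7–B8
Every bag has size at most 3, so the width is 3 − 1 = 2 and tw(G) ≤ 2. Since 5–9–4–10–6–1–7–8–3–2–5 is a cycle in G, G is not acyclic. Forests are exactly the graphs of treewidth ≤ 1, so tw(G) ≥ 2. Hence tw(G) = 2 exactly.

2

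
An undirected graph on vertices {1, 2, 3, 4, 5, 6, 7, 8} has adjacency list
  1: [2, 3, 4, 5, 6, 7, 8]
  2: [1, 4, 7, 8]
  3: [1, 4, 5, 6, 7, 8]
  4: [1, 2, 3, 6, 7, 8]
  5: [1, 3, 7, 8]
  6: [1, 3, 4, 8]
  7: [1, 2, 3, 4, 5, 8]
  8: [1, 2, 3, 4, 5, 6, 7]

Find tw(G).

A width-4 tree decomposition is:
Bags: B1 = {1, 3, 5, 7, 8}  B2 = {1, 3, 4, 7, 8}  B3 = {1, 3, 4, 6, 8}  B4 = {1, 2, 4, 7, 8}
Tree: B1–B2, B2–B3, B2–B4
Each bag holds 5 vertices, so the decomposition has width 4, which upper-bounds the treewidth. On the other hand G contains the 5-clique {1, 2, 4, 7, 8}. A clique must lie in a single bag of any decomposition, so no decomposition can have width below 4. Therefore the treewidth is 4.

4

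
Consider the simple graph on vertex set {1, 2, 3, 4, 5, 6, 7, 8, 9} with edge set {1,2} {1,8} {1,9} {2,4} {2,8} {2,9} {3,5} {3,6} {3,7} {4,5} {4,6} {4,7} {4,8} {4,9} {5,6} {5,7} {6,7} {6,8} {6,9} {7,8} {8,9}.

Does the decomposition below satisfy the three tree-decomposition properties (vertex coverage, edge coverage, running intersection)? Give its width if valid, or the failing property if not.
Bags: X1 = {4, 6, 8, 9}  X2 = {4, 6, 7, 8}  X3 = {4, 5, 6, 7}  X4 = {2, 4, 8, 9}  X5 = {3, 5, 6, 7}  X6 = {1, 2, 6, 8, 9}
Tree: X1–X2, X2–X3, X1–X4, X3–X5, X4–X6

A tree decomposition must satisfy three properties: every vertex lies in some bag; for every edge, both endpoints lie together in some bag; and for every vertex, the bags containing it form a connected subtree. Here bags containing vertex 6 are not connected in the tree, so the decomposition is invalid.

No — bags containing vertex 6 are not connected in the tree.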